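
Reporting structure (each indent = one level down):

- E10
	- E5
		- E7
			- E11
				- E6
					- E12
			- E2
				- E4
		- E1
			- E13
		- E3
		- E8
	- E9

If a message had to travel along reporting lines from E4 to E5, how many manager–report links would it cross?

3

E4 is in E5's organization: the chain from E4 up to E5 is E4 → E2 → E7 → E5, which is 3 links.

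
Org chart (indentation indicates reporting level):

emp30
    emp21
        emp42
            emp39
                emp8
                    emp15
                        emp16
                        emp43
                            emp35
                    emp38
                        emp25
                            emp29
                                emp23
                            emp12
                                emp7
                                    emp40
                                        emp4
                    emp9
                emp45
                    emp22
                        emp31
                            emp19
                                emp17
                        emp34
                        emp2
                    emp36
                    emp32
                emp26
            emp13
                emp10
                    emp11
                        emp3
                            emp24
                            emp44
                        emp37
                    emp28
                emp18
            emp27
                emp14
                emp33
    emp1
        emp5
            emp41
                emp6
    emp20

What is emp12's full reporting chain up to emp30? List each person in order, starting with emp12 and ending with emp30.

emp12 reports to emp25. emp25 reports to emp38. emp38 reports to emp8. emp8 reports to emp39. emp39 reports to emp42. emp42 reports to emp21. emp21 reports to emp30. emp30 is at the top.

emp12 -> emp25 -> emp38 -> emp8 -> emp39 -> emp42 -> emp21 -> emp30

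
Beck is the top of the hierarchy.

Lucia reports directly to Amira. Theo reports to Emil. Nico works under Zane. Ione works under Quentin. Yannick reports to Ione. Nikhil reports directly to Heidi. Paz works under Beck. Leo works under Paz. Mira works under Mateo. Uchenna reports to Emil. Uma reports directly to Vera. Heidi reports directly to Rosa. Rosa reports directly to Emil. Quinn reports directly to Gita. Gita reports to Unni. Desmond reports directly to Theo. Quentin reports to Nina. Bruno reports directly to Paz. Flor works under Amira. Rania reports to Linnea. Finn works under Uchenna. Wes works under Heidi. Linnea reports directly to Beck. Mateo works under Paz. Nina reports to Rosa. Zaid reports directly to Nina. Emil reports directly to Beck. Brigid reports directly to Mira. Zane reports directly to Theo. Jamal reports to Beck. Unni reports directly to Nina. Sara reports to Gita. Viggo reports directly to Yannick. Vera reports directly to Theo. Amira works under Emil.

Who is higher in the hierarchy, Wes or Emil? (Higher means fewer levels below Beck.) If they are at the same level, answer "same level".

Emil

Wes is 4 levels below Beck; Emil is 1. Emil is higher.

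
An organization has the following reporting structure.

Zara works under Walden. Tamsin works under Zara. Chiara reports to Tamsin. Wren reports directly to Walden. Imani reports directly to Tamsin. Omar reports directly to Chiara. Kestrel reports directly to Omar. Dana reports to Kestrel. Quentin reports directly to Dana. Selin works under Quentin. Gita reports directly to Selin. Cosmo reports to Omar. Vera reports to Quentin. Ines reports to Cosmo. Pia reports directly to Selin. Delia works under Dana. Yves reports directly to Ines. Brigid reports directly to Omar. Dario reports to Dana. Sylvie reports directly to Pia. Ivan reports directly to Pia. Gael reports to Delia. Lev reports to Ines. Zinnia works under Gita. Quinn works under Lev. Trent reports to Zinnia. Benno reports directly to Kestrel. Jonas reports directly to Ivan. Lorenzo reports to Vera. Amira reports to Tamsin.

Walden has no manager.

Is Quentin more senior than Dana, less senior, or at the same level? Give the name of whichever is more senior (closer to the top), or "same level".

Dana

Quentin is 7 levels below Walden; Dana is 6. Dana is higher.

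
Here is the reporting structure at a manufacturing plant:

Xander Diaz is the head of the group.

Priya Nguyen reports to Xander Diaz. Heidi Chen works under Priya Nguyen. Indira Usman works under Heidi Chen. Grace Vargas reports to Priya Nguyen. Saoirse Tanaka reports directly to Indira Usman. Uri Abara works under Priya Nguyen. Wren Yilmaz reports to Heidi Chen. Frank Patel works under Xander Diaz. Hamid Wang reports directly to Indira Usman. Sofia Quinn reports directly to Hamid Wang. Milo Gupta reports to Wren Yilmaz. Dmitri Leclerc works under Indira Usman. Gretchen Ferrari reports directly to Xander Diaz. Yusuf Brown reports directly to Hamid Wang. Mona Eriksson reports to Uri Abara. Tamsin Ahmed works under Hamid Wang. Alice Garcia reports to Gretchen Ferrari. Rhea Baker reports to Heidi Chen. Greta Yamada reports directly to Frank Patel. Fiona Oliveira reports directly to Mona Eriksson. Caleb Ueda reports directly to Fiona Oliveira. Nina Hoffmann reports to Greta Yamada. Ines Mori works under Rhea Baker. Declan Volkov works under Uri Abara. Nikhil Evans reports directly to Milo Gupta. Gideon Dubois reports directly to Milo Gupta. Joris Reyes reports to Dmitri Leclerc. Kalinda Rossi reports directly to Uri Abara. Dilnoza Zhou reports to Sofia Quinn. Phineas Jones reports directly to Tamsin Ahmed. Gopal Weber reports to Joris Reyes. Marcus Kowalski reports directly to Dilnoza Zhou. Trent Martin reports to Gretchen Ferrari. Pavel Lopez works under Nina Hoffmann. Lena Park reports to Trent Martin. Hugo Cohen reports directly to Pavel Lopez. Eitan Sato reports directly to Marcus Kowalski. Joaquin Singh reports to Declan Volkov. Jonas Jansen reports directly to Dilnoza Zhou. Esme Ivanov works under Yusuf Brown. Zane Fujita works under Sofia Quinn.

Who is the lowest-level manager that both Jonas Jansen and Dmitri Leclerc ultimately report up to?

Indira Usman

Jonas Jansen's chain of managers is Dilnoza Zhou, Sofia Quinn, Hamid Wang, Indira Usman, Heidi Chen, Priya Nguyen, Xander Diaz. Dmitri Leclerc's chain of managers is Indira Usman, Heidi Chen, Priya Nguyen, Xander Diaz. The first manager that appears in both chains is Indira Usman.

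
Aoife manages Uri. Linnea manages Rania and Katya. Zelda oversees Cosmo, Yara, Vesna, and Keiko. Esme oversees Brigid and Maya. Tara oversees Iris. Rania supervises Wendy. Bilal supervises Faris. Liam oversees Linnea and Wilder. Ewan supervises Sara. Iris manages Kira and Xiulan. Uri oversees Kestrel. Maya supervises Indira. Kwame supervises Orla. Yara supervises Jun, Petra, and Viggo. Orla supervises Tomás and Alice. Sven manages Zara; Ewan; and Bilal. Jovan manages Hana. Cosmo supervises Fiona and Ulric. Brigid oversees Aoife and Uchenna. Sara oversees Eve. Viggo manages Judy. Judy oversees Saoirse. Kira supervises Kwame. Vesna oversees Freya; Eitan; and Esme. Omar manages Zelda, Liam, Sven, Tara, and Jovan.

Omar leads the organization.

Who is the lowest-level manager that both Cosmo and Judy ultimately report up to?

Zelda

Cosmo's chain of managers is Zelda, Omar. Judy's chain of managers is Viggo, Yara, Zelda, Omar. The first manager that appears in both chains is Zelda.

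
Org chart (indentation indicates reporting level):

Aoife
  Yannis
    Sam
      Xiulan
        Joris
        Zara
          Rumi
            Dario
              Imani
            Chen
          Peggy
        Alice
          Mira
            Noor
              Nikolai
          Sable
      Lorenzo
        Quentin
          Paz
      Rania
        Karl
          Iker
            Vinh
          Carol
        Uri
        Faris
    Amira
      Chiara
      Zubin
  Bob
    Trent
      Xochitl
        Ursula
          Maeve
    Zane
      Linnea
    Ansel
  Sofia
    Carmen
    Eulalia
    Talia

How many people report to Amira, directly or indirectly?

Amira directly manages Chiara, Zubin. Chiara has no reports. Zubin has no reports. So Amira's organization is 2 direct reports plus everyone under them: 1 + 1 = 2.

2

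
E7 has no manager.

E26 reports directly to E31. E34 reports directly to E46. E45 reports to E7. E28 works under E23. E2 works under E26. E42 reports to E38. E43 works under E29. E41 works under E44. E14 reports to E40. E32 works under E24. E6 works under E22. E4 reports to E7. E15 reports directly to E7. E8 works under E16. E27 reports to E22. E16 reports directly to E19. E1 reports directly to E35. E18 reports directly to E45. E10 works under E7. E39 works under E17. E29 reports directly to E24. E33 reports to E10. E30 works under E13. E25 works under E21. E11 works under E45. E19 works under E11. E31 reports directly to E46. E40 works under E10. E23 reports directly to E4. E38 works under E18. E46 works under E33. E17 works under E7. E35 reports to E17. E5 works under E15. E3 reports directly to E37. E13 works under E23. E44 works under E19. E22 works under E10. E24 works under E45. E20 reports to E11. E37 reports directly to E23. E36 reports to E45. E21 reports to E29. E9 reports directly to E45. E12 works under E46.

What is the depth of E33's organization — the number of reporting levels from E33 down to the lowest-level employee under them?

The longest chain under E33 runs E33 → E46 → E31 → E26 → E2, which is 4 levels below E33.

4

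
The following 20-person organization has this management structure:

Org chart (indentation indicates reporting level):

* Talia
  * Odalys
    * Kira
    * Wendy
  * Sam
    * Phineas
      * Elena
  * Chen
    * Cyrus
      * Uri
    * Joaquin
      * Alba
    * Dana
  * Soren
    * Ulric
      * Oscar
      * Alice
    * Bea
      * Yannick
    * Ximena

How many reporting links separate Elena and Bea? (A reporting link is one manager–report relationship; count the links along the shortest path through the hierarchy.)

Elena is 3 levels below Talia, and Bea is 2 levels below Talia (their lowest common manager). The shortest path runs up from Elena to Talia and back down to Bea: 3 + 2 = 5 links.

5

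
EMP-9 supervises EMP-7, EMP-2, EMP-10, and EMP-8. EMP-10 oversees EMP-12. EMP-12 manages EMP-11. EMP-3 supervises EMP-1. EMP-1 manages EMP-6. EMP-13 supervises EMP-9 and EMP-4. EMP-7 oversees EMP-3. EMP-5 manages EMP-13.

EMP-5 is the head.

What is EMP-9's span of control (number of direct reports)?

4

EMP-9 directly manages EMP-7, EMP-2, EMP-10, EMP-8. That is 4 direct reports.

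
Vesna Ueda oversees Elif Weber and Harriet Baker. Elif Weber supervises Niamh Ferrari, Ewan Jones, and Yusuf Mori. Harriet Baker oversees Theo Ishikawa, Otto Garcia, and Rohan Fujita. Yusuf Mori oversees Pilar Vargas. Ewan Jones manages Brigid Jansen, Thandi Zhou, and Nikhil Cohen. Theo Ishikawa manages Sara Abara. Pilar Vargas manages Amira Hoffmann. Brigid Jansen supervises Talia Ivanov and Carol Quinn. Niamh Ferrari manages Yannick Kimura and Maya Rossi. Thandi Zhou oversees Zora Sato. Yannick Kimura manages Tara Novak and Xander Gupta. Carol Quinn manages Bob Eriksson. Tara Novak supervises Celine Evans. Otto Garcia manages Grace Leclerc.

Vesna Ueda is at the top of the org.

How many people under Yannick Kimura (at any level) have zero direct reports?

The people in Yannick Kimura's organization with no one reporting to them are Xander Gupta, Celine Evans. That is 2.

2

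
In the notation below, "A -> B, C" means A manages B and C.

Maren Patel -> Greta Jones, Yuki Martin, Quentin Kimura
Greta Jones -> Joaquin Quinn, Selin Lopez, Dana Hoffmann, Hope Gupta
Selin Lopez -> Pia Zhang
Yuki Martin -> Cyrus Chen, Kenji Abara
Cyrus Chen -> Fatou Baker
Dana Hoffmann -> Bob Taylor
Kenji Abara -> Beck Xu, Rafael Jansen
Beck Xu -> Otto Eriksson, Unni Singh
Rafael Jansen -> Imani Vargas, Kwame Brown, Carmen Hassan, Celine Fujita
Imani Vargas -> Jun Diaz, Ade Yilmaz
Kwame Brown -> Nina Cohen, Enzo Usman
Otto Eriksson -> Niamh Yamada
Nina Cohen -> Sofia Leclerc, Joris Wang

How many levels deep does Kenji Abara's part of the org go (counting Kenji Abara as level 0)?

4

The longest chain under Kenji Abara runs Kenji Abara → Rafael Jansen → Kwame Brown → Nina Cohen → Joris Wang, which is 4 levels below Kenji Abara.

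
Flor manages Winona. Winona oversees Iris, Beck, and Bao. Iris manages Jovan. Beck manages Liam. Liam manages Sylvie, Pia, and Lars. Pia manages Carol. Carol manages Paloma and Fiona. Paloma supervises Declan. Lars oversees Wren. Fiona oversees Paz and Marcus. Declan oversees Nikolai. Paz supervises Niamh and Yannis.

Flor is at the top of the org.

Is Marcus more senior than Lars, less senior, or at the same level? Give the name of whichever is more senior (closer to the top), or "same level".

Marcus is 7 levels below Flor; Lars is 4. Lars is higher.

Lars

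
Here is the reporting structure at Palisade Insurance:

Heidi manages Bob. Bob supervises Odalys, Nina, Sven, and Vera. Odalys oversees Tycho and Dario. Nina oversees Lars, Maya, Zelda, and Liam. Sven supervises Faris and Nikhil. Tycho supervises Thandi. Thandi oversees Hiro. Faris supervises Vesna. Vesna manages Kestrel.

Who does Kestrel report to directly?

Kestrel reports directly to Vesna.

Vesna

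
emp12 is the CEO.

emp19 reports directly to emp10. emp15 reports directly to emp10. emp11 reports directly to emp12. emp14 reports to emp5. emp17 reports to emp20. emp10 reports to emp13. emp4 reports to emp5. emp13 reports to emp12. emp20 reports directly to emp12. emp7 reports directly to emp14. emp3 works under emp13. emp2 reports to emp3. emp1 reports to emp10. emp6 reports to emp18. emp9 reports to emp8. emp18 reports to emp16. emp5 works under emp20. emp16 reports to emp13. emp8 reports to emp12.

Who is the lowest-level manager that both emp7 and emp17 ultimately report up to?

emp20

emp7's chain of managers is emp14, emp5, emp20, emp12. emp17's chain of managers is emp20, emp12. The first manager that appears in both chains is emp20.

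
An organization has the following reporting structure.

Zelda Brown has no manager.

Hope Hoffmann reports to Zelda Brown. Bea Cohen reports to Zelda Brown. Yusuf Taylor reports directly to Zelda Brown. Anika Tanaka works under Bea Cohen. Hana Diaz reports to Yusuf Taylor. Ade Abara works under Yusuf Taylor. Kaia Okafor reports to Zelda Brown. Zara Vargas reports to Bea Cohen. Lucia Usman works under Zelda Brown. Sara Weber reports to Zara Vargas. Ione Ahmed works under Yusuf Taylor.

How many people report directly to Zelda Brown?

5

Zelda Brown directly manages Hope Hoffmann, Bea Cohen, Yusuf Taylor, Kaia Okafor, Lucia Usman. That is 5 direct reports.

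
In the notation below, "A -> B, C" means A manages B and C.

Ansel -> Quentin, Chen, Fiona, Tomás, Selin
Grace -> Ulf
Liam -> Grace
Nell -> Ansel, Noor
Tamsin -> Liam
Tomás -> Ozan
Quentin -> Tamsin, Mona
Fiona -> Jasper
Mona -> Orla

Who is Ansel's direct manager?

Nell

Ansel reports directly to Nell.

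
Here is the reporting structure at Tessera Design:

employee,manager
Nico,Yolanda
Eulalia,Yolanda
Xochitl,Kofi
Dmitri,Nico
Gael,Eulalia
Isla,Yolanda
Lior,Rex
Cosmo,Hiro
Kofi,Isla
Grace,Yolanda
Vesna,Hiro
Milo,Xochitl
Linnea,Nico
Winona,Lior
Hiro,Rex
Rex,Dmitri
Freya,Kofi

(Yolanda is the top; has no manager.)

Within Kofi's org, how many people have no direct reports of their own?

The people in Kofi's organization with no one reporting to them are Freya, Milo. That is 2.

2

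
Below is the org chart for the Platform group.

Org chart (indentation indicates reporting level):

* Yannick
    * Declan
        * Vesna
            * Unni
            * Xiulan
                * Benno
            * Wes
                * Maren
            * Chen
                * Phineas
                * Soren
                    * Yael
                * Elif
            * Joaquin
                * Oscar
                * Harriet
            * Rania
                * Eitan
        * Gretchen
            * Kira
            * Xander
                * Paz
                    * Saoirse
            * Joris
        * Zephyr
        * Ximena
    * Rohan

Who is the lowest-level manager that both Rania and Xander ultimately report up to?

Declan

Rania's chain of managers is Vesna, Declan, Yannick. Xander's chain of managers is Gretchen, Declan, Yannick. The first manager that appears in both chains is Declan.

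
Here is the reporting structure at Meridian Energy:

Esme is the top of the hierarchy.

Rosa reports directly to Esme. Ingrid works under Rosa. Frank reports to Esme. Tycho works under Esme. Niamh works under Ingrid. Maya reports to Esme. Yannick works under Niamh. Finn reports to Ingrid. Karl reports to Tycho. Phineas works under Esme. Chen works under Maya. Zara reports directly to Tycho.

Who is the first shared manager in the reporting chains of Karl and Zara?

Tycho

Karl's chain of managers is Tycho, Esme. Zara's chain of managers is Tycho, Esme. The first manager that appears in both chains is Tycho.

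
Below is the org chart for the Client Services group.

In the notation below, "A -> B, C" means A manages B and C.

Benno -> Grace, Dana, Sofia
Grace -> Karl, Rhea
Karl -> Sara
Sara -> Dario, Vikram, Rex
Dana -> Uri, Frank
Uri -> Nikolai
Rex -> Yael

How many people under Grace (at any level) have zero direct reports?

The people in Grace's organization with no one reporting to them are Rhea, Yael, Vikram, Dario. That is 4.

4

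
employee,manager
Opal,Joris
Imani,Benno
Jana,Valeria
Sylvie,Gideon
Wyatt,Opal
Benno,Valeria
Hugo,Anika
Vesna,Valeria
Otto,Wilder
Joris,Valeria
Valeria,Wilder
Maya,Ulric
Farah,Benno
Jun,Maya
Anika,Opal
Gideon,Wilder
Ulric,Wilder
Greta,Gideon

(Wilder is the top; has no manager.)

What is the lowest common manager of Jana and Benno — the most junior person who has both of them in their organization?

Valeria

Jana's chain of managers is Valeria, Wilder. Benno's chain of managers is Valeria, Wilder. The first manager that appears in both chains is Valeria.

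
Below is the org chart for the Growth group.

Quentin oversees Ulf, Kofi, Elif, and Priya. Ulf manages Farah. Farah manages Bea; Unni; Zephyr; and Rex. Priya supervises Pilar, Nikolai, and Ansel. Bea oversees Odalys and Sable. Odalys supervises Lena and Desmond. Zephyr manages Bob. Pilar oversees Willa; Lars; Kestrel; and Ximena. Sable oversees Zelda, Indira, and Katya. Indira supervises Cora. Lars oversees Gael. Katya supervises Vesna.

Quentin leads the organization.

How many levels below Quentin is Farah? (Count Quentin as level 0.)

2

Chain from Farah up to Quentin: Farah → Ulf → Quentin. That is 2 steps up, so Farah is 2 levels below Quentin.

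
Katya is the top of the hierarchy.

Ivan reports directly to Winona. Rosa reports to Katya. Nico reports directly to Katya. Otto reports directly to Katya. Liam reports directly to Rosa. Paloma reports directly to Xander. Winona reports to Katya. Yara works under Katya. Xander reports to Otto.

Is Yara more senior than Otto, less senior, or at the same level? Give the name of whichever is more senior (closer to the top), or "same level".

same level

Both Yara and Otto are 1 level below Katya.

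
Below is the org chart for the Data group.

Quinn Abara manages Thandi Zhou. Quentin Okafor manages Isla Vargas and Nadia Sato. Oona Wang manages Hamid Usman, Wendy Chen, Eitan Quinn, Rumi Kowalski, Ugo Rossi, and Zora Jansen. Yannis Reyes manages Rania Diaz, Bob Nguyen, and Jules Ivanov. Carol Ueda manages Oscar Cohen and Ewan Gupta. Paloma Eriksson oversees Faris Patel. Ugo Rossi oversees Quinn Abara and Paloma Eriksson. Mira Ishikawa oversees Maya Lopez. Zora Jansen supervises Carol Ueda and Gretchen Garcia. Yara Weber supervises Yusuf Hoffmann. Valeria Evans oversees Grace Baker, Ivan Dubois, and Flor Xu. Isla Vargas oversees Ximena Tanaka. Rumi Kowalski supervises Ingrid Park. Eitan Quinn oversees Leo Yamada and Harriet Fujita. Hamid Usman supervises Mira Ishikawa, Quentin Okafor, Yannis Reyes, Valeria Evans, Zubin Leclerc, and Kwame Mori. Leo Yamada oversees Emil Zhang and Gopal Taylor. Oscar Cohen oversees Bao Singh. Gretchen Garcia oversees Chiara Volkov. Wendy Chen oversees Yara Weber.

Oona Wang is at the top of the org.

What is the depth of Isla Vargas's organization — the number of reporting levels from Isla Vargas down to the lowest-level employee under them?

1

The longest chain under Isla Vargas runs Isla Vargas → Ximena Tanaka, which is 1 level below Isla Vargas.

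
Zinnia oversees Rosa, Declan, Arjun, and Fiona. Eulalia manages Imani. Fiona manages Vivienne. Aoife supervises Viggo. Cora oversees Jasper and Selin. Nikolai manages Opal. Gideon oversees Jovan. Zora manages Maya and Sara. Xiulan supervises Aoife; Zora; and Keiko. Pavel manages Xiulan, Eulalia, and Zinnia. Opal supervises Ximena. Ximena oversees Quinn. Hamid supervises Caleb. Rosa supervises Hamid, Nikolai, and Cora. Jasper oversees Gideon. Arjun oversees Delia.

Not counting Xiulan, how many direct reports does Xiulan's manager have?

2

Xiulan reports to Pavel. Pavel's other direct reports are Eulalia, Zinnia — 2 peers.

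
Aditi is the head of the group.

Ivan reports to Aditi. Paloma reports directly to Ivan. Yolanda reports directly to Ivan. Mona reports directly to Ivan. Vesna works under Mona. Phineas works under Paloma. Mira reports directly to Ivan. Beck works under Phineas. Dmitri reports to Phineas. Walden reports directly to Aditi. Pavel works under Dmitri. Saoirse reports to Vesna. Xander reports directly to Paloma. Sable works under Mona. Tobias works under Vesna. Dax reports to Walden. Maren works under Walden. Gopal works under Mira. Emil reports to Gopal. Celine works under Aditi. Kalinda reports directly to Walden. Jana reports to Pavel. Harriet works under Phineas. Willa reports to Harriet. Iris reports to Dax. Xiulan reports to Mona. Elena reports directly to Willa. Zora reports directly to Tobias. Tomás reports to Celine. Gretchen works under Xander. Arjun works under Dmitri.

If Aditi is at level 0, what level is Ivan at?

1

Chain from Ivan up to Aditi: Ivan → Aditi. That is 1 step up, so Ivan is 1 level below Aditi.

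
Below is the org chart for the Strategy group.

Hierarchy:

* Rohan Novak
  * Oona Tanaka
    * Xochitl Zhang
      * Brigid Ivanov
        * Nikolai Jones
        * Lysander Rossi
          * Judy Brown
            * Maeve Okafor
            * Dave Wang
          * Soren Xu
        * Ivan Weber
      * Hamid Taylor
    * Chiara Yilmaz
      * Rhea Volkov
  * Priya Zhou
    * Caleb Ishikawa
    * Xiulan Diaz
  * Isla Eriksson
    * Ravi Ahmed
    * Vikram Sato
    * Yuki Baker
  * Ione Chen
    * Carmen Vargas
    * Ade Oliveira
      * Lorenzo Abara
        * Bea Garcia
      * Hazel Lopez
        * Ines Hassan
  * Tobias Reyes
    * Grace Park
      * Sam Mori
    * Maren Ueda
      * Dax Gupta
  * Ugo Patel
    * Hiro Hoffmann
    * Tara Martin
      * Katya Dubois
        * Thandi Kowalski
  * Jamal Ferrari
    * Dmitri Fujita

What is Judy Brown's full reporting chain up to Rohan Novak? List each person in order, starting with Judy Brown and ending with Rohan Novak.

Judy Brown -> Lysander Rossi -> Brigid Ivanov -> Xochitl Zhang -> Oona Tanaka -> Rohan Novak

Judy Brown reports to Lysander Rossi. Lysander Rossi reports to Brigid Ivanov. Brigid Ivanov reports to Xochitl Zhang. Xochitl Zhang reports to Oona Tanaka. Oona Tanaka reports to Rohan Novak. Rohan Novak is at the top.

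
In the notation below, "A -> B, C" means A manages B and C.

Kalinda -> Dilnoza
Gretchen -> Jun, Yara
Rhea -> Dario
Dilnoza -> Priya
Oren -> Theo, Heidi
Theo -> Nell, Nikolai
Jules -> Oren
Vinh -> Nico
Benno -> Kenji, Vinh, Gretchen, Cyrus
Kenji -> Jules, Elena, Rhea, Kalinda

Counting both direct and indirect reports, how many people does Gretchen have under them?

Gretchen directly manages Jun, Yara. Jun has no reports. Yara has no reports. So Gretchen's organization is 2 direct reports plus everyone under them: 1 + 1 = 2.

2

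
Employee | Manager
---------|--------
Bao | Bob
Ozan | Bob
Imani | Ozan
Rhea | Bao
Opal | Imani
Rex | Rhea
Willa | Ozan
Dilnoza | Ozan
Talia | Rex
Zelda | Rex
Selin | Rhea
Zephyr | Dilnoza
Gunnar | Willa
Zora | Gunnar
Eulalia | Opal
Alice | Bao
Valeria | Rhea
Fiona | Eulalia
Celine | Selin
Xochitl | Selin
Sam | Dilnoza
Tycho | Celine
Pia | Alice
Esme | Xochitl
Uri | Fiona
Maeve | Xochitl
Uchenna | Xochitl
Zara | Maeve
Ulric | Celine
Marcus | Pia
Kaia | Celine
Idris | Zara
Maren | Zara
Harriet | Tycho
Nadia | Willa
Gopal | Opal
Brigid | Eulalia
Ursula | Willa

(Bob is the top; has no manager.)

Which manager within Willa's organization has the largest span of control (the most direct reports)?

Willa

Direct-report counts within Willa's organization: Willa has 3; Gunnar has 1. The largest is 3, held by Willa.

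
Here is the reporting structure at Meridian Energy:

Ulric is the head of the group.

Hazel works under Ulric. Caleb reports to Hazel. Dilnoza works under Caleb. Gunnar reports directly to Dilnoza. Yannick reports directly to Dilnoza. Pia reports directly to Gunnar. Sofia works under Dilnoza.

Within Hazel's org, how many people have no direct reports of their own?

3

The people in Hazel's organization with no one reporting to them are Sofia, Yannick, Pia. That is 3.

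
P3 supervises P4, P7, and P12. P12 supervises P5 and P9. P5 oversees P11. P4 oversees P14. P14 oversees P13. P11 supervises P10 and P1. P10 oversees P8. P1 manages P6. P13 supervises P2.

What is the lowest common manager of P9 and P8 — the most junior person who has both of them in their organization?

P9's chain of managers is P12, P3. P8's chain of managers is P10, P11, P5, P12, P3. The first manager that appears in both chains is P12.

P12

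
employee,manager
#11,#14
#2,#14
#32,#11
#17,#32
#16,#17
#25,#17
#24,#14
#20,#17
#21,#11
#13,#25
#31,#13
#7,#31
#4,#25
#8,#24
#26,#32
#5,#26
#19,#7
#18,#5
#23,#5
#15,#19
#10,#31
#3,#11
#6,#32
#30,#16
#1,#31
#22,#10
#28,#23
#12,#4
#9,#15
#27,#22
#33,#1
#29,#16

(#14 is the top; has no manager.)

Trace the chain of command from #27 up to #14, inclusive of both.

#27 -> #22 -> #10 -> #31 -> #13 -> #25 -> #17 -> #32 -> #11 -> #14

#27 reports to #22. #22 reports to #10. #10 reports to #31. #31 reports to #13. #13 reports to #25. #25 reports to #17. #17 reports to #32. #32 reports to #11. #11 reports to #14. #14 is at the top.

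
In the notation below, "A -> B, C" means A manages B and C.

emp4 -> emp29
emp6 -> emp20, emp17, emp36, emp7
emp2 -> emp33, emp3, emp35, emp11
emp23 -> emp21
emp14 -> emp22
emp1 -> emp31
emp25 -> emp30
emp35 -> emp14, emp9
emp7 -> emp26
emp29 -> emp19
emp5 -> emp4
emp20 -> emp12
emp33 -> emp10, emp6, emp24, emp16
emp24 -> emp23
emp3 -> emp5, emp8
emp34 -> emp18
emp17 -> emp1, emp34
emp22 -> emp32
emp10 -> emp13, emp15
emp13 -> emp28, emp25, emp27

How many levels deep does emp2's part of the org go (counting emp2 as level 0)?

5

The longest chain under emp2 runs emp2 → emp3 → emp5 → emp4 → emp29 → emp19, which is 5 levels below emp2.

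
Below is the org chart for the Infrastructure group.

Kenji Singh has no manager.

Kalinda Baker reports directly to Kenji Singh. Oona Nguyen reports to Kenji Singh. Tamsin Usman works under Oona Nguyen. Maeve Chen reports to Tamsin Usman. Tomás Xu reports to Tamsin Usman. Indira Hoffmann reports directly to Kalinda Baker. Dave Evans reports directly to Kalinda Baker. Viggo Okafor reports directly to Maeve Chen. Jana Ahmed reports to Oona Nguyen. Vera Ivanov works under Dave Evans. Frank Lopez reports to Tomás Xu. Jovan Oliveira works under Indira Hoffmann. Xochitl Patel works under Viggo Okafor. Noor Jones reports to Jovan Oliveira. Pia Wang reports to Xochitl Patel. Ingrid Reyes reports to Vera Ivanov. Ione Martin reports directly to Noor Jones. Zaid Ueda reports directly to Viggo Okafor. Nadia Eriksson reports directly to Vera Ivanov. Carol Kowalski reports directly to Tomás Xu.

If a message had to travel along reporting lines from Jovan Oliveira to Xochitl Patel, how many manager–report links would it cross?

Jovan Oliveira is 3 levels below Kenji Singh, and Xochitl Patel is 5 levels below Kenji Singh (their lowest common manager). The shortest path runs up from Jovan Oliveira to Kenji Singh and back down to Xochitl Patel: 3 + 5 = 8 links.

8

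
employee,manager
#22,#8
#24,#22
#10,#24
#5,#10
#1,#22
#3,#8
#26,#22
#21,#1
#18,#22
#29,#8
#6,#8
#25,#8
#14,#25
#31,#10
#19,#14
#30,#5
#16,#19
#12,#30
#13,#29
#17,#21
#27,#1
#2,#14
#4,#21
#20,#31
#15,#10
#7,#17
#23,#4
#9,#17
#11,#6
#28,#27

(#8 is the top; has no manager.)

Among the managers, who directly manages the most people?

#8

Direct-report counts: #8 has 5; #25 has 1; #14 has 2; #19 has 1; #6 has 1; #29 has 1; #22 has 4; #1 has 2; #27 has 1; #21 has 2; #4 has 1; #17 has 2; #24 has 1; #10 has 3; #31 has 1; #5 has 1; #30 has 1. The largest is 5, held by #8.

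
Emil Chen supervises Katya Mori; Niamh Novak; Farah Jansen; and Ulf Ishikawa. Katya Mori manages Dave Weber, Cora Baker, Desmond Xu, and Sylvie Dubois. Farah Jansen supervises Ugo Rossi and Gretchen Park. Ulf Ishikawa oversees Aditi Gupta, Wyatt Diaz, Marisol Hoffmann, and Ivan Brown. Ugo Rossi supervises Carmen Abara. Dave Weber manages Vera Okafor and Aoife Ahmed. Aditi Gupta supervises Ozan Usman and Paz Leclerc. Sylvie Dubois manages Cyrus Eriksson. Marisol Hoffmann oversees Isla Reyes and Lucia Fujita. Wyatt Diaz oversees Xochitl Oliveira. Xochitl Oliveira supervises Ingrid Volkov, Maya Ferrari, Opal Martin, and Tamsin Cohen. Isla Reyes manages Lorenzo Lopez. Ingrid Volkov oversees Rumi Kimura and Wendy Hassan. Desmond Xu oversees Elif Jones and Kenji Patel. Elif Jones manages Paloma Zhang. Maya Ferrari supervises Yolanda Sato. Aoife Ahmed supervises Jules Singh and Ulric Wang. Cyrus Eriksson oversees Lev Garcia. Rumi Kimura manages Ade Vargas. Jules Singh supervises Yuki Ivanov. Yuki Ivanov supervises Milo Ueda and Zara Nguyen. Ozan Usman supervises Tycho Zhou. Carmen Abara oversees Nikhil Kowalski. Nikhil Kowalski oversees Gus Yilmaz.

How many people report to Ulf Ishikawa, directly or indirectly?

Ulf Ishikawa directly manages Aditi Gupta, Marisol Hoffmann, Wyatt Diaz, Ivan Brown. Under Aditi Gupta: Ozan Usman, Tycho Zhou, Paz Leclerc (3). Under Marisol Hoffmann: Lucia Fujita, Isla Reyes, Lorenzo Lopez (3). Under Wyatt Diaz: Xochitl Oliveira, Tamsin Cohen, Opal Martin, Maya Ferrari, Yolanda Sato, Ingrid Volkov, Wendy Hassan, Rumi Kimura, Ade Vargas (9). Ivan Brown has no reports. So Ulf Ishikawa's organization is 4 direct reports plus everyone under them: 4 + 4 + 10 + 1 = 19.

19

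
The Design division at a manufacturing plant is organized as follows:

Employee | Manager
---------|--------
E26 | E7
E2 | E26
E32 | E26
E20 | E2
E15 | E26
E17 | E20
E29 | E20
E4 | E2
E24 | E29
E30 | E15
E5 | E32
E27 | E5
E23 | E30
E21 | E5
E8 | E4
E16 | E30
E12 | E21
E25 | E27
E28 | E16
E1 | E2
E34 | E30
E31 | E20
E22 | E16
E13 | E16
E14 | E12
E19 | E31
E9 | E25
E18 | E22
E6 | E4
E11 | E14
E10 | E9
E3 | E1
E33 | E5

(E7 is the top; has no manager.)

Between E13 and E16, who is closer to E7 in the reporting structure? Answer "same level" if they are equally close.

E16

E13 is 5 levels below E7; E16 is 4. E16 is higher.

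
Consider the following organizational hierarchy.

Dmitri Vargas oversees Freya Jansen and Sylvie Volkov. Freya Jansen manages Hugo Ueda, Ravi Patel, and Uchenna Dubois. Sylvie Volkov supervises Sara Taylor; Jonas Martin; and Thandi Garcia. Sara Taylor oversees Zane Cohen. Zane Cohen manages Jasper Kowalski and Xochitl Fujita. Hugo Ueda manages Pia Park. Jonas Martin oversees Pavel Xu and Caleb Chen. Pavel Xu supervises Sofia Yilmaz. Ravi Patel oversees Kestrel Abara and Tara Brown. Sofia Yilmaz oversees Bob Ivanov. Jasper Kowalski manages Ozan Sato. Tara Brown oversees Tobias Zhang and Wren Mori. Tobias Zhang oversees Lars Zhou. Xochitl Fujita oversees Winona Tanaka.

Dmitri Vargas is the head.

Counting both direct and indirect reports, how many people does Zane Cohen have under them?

4

Zane Cohen directly manages Jasper Kowalski, Xochitl Fujita. Under Jasper Kowalski: Ozan Sato (1). Under Xochitl Fujita: Winona Tanaka (1). So Zane Cohen's organization is 2 direct reports plus everyone under them: 2 + 2 = 4.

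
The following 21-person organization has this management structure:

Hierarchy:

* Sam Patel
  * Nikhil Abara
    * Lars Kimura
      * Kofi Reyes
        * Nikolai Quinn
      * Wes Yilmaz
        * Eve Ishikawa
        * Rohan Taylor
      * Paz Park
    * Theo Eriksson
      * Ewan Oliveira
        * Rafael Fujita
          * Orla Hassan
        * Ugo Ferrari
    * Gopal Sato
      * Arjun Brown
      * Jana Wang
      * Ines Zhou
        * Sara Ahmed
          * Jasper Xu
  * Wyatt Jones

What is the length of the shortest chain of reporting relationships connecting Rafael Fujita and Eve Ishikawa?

6

Rafael Fujita is 3 levels below Nikhil Abara, and Eve Ishikawa is 3 levels below Nikhil Abara (their lowest common manager). The shortest path runs up from Rafael Fujita to Nikhil Abara and back down to Eve Ishikawa: 3 + 3 = 6 links.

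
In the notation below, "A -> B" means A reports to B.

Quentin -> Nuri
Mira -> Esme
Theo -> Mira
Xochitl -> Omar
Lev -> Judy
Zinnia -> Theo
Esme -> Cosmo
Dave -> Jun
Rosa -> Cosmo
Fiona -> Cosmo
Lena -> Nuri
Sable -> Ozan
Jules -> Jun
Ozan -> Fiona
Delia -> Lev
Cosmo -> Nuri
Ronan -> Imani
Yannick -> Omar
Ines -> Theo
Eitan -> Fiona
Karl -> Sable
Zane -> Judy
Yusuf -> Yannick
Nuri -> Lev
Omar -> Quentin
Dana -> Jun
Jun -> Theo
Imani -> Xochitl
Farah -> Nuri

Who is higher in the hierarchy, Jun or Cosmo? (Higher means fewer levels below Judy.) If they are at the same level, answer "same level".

Cosmo

Jun is 7 levels below Judy; Cosmo is 3. Cosmo is higher.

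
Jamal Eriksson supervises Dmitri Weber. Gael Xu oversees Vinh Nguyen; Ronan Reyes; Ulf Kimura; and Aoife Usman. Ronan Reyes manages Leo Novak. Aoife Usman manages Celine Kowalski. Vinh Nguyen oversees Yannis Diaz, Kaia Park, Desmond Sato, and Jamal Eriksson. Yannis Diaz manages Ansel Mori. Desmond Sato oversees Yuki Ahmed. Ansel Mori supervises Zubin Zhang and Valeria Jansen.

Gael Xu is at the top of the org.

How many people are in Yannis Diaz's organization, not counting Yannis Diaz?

Yannis Diaz directly manages Ansel Mori. Under Ansel Mori: Valeria Jansen, Zubin Zhang (2). That's 3 in total.

3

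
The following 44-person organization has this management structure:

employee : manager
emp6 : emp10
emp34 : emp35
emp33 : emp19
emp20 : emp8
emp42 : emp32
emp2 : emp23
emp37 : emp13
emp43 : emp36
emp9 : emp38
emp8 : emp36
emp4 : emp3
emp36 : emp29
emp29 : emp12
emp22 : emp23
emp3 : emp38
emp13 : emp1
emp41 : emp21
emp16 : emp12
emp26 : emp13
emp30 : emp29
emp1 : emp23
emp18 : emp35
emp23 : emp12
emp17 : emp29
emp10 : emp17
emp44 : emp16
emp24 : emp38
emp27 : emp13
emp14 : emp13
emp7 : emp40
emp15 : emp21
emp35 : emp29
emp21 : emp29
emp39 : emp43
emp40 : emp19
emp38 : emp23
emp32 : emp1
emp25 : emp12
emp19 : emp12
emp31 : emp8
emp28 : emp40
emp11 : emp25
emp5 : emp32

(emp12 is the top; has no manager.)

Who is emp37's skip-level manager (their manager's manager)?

emp37 reports to emp13, and emp13 reports to emp1. So emp37's skip-level manager is emp1.

emp1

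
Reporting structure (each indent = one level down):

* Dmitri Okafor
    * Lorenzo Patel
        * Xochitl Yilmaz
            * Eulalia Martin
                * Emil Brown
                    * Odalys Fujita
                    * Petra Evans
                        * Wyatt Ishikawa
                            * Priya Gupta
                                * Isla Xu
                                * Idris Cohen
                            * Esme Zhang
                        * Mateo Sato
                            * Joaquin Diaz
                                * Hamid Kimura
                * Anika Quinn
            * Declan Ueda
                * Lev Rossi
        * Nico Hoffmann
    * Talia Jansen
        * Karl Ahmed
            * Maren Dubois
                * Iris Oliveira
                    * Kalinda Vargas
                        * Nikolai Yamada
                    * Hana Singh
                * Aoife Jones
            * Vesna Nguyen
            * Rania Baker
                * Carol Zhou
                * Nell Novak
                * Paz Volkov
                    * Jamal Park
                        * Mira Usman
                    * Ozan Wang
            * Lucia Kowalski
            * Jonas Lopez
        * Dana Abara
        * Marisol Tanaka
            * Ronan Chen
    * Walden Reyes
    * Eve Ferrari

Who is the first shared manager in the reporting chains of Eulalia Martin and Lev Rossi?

Xochitl Yilmaz

Eulalia Martin's chain of managers is Xochitl Yilmaz, Lorenzo Patel, Dmitri Okafor. Lev Rossi's chain of managers is Declan Ueda, Xochitl Yilmaz, Lorenzo Patel, Dmitri Okafor. The first manager that appears in both chains is Xochitl Yilmaz.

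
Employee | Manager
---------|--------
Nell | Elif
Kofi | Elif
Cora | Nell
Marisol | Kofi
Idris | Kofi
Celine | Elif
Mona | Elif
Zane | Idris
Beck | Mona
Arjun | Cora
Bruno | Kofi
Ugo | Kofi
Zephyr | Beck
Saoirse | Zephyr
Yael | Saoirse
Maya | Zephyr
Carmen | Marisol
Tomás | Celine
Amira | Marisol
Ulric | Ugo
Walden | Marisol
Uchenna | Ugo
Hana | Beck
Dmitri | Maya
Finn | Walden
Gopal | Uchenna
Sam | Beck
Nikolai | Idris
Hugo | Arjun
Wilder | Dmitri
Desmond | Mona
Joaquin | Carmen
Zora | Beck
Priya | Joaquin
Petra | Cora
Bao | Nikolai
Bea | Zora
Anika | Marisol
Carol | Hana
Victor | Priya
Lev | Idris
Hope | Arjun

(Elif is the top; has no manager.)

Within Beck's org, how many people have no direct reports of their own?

The people in Beck's organization with no one reporting to them are Bea, Sam, Carol, Wilder, Yael. That is 5.

5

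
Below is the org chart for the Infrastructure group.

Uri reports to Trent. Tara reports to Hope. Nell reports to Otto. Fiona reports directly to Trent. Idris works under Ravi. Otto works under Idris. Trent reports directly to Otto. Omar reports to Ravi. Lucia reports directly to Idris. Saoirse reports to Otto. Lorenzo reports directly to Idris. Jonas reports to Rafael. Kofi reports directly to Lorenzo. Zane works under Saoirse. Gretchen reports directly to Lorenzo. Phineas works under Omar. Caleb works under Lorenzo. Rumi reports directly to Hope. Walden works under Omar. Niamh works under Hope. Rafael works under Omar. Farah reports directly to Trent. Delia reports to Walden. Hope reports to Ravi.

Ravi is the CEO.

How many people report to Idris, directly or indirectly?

13

Idris directly manages Otto, Lorenzo, Lucia. Under Otto: Trent, Uri, Farah, Fiona, Nell, Saoirse, Zane (7). Under Lorenzo: Gretchen, Caleb, Kofi (3). Lucia has no reports. So Idris's organization is 3 direct reports plus everyone under them: 8 + 4 + 1 = 13.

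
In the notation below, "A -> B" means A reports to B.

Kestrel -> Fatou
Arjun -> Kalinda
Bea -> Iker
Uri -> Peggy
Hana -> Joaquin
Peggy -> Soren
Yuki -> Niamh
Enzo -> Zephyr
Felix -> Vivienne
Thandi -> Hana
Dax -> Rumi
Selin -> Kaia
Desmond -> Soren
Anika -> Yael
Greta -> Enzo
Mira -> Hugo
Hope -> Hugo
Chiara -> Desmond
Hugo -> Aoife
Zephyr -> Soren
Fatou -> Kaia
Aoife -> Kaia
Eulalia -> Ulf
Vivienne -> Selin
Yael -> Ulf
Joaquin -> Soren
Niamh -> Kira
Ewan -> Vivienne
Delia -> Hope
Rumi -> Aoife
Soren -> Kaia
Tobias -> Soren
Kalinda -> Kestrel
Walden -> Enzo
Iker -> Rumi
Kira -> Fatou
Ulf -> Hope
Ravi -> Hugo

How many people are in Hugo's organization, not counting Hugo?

Hugo directly manages Hope, Ravi, Mira. Under Hope: Delia, Ulf, Eulalia, Yael, Anika (5). Ravi has no reports. Mira has no reports. So Hugo's organization is 3 direct reports plus everyone under them: 6 + 1 + 1 = 8.

8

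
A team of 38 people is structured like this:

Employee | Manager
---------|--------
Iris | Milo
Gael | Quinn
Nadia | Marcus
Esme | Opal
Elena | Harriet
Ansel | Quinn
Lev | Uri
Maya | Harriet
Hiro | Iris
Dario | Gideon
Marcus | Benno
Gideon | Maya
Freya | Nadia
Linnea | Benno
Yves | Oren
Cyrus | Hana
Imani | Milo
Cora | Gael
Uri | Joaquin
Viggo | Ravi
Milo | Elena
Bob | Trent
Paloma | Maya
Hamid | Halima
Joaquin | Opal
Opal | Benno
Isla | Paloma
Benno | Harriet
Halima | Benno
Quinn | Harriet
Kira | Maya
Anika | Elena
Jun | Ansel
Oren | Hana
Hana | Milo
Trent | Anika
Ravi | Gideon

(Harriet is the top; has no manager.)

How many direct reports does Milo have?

3

Milo directly manages Iris, Hana, Imani. That is 3 direct reports.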